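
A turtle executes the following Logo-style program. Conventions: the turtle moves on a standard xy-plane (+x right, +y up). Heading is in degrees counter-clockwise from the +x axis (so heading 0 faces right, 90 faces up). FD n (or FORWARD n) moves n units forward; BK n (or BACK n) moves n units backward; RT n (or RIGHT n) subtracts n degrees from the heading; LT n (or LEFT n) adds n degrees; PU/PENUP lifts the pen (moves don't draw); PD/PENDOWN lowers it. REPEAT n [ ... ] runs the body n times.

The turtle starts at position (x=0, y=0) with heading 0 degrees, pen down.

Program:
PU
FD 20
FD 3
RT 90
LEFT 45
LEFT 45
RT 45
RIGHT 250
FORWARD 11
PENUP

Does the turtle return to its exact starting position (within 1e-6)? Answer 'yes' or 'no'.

Executing turtle program step by step:
Start: pos=(0,0), heading=0, pen down
PU: pen up
FD 20: (0,0) -> (20,0) [heading=0, move]
FD 3: (20,0) -> (23,0) [heading=0, move]
RT 90: heading 0 -> 270
LT 45: heading 270 -> 315
LT 45: heading 315 -> 0
RT 45: heading 0 -> 315
RT 250: heading 315 -> 65
FD 11: (23,0) -> (27.649,9.969) [heading=65, move]
PU: pen up
Final: pos=(27.649,9.969), heading=65, 0 segment(s) drawn

Start position: (0, 0)
Final position: (27.649, 9.969)
Distance = 29.391; >= 1e-6 -> NOT closed

Answer: no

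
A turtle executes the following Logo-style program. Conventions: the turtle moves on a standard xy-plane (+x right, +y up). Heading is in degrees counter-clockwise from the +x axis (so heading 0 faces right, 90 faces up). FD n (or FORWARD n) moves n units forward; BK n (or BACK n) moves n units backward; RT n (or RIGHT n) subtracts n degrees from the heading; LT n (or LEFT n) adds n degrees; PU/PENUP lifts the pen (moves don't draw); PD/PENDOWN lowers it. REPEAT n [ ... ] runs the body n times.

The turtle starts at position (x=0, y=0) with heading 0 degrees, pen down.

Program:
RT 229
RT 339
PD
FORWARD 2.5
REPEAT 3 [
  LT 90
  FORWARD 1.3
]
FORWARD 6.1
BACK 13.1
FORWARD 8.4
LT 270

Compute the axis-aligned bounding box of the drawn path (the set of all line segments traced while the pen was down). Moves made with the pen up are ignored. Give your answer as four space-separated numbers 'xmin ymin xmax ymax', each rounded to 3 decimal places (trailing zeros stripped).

Executing turtle program step by step:
Start: pos=(0,0), heading=0, pen down
RT 229: heading 0 -> 131
RT 339: heading 131 -> 152
PD: pen down
FD 2.5: (0,0) -> (-2.207,1.174) [heading=152, draw]
REPEAT 3 [
  -- iteration 1/3 --
  LT 90: heading 152 -> 242
  FD 1.3: (-2.207,1.174) -> (-2.818,0.026) [heading=242, draw]
  -- iteration 2/3 --
  LT 90: heading 242 -> 332
  FD 1.3: (-2.818,0.026) -> (-1.67,-0.584) [heading=332, draw]
  -- iteration 3/3 --
  LT 90: heading 332 -> 62
  FD 1.3: (-1.67,-0.584) -> (-1.06,0.563) [heading=62, draw]
]
FD 6.1: (-1.06,0.563) -> (1.804,5.949) [heading=62, draw]
BK 13.1: (1.804,5.949) -> (-4.346,-5.617) [heading=62, draw]
FD 8.4: (-4.346,-5.617) -> (-0.402,1.799) [heading=62, draw]
LT 270: heading 62 -> 332
Final: pos=(-0.402,1.799), heading=332, 7 segment(s) drawn

Segment endpoints: x in {-4.346, -2.818, -2.207, -1.67, -1.06, -0.402, 0, 1.804}, y in {-5.617, -0.584, 0, 0.026, 0.563, 1.174, 1.799, 5.949}
xmin=-4.346, ymin=-5.617, xmax=1.804, ymax=5.949

Answer: -4.346 -5.617 1.804 5.949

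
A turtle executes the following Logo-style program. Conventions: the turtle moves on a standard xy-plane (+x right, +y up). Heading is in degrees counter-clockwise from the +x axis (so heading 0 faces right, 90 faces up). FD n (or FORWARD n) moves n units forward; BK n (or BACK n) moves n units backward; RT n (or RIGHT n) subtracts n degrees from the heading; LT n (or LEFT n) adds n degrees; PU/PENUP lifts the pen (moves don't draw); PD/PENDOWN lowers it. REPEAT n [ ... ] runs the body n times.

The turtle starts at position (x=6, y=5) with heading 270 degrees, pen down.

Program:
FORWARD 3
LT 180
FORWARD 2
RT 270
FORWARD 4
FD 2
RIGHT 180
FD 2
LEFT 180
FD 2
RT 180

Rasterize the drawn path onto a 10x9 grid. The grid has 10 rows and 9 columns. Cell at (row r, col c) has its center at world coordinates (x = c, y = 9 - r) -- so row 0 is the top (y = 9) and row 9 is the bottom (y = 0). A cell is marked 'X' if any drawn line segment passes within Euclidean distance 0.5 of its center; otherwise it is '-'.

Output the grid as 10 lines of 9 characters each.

Segment 0: (6,5) -> (6,2)
Segment 1: (6,2) -> (6,4)
Segment 2: (6,4) -> (2,4)
Segment 3: (2,4) -> (0,4)
Segment 4: (0,4) -> (2,4)
Segment 5: (2,4) -> (0,4)

Answer: ---------
---------
---------
---------
------X--
XXXXXXX--
------X--
------X--
---------
---------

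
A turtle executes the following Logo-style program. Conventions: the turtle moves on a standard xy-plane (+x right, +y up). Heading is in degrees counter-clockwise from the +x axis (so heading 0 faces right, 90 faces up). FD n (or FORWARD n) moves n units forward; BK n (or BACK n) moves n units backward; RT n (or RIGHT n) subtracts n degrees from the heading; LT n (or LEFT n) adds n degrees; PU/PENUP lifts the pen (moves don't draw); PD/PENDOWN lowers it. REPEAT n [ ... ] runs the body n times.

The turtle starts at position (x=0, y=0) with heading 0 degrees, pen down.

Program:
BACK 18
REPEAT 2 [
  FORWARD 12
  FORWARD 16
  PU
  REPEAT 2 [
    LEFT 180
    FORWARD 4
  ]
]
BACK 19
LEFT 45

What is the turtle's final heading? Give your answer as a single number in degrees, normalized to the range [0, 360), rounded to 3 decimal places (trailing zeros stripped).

Answer: 45

Derivation:
Executing turtle program step by step:
Start: pos=(0,0), heading=0, pen down
BK 18: (0,0) -> (-18,0) [heading=0, draw]
REPEAT 2 [
  -- iteration 1/2 --
  FD 12: (-18,0) -> (-6,0) [heading=0, draw]
  FD 16: (-6,0) -> (10,0) [heading=0, draw]
  PU: pen up
  REPEAT 2 [
    -- iteration 1/2 --
    LT 180: heading 0 -> 180
    FD 4: (10,0) -> (6,0) [heading=180, move]
    -- iteration 2/2 --
    LT 180: heading 180 -> 0
    FD 4: (6,0) -> (10,0) [heading=0, move]
  ]
  -- iteration 2/2 --
  FD 12: (10,0) -> (22,0) [heading=0, move]
  FD 16: (22,0) -> (38,0) [heading=0, move]
  PU: pen up
  REPEAT 2 [
    -- iteration 1/2 --
    LT 180: heading 0 -> 180
    FD 4: (38,0) -> (34,0) [heading=180, move]
    -- iteration 2/2 --
    LT 180: heading 180 -> 0
    FD 4: (34,0) -> (38,0) [heading=0, move]
  ]
]
BK 19: (38,0) -> (19,0) [heading=0, move]
LT 45: heading 0 -> 45
Final: pos=(19,0), heading=45, 3 segment(s) drawn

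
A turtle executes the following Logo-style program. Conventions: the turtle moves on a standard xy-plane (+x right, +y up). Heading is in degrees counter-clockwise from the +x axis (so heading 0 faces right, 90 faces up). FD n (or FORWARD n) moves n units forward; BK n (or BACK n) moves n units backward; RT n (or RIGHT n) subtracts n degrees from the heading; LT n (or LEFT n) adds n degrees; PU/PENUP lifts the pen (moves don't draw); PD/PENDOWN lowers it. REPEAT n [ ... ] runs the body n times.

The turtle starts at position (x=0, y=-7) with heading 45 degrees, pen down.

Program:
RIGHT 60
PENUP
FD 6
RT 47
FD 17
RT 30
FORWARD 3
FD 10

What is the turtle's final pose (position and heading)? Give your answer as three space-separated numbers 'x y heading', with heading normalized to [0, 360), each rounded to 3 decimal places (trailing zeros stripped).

Answer: 13.323 -36.555 268

Derivation:
Executing turtle program step by step:
Start: pos=(0,-7), heading=45, pen down
RT 60: heading 45 -> 345
PU: pen up
FD 6: (0,-7) -> (5.796,-8.553) [heading=345, move]
RT 47: heading 345 -> 298
FD 17: (5.796,-8.553) -> (13.777,-23.563) [heading=298, move]
RT 30: heading 298 -> 268
FD 3: (13.777,-23.563) -> (13.672,-26.561) [heading=268, move]
FD 10: (13.672,-26.561) -> (13.323,-36.555) [heading=268, move]
Final: pos=(13.323,-36.555), heading=268, 0 segment(s) drawn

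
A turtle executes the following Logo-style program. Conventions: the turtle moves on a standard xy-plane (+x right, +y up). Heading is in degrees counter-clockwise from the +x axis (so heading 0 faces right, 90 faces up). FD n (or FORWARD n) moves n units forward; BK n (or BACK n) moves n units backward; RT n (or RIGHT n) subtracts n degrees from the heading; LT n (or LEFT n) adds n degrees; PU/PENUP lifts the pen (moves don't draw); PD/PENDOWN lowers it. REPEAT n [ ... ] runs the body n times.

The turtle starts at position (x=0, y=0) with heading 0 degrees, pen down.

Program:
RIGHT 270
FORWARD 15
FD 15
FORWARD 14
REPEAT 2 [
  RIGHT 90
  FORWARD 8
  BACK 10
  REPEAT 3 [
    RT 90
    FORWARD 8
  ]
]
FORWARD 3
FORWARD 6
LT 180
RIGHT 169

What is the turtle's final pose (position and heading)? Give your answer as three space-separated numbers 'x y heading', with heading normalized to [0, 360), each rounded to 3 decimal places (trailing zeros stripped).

Answer: -20 53 101

Derivation:
Executing turtle program step by step:
Start: pos=(0,0), heading=0, pen down
RT 270: heading 0 -> 90
FD 15: (0,0) -> (0,15) [heading=90, draw]
FD 15: (0,15) -> (0,30) [heading=90, draw]
FD 14: (0,30) -> (0,44) [heading=90, draw]
REPEAT 2 [
  -- iteration 1/2 --
  RT 90: heading 90 -> 0
  FD 8: (0,44) -> (8,44) [heading=0, draw]
  BK 10: (8,44) -> (-2,44) [heading=0, draw]
  REPEAT 3 [
    -- iteration 1/3 --
    RT 90: heading 0 -> 270
    FD 8: (-2,44) -> (-2,36) [heading=270, draw]
    -- iteration 2/3 --
    RT 90: heading 270 -> 180
    FD 8: (-2,36) -> (-10,36) [heading=180, draw]
    -- iteration 3/3 --
    RT 90: heading 180 -> 90
    FD 8: (-10,36) -> (-10,44) [heading=90, draw]
  ]
  -- iteration 2/2 --
  RT 90: heading 90 -> 0
  FD 8: (-10,44) -> (-2,44) [heading=0, draw]
  BK 10: (-2,44) -> (-12,44) [heading=0, draw]
  REPEAT 3 [
    -- iteration 1/3 --
    RT 90: heading 0 -> 270
    FD 8: (-12,44) -> (-12,36) [heading=270, draw]
    -- iteration 2/3 --
    RT 90: heading 270 -> 180
    FD 8: (-12,36) -> (-20,36) [heading=180, draw]
    -- iteration 3/3 --
    RT 90: heading 180 -> 90
    FD 8: (-20,36) -> (-20,44) [heading=90, draw]
  ]
]
FD 3: (-20,44) -> (-20,47) [heading=90, draw]
FD 6: (-20,47) -> (-20,53) [heading=90, draw]
LT 180: heading 90 -> 270
RT 169: heading 270 -> 101
Final: pos=(-20,53), heading=101, 15 segment(s) drawn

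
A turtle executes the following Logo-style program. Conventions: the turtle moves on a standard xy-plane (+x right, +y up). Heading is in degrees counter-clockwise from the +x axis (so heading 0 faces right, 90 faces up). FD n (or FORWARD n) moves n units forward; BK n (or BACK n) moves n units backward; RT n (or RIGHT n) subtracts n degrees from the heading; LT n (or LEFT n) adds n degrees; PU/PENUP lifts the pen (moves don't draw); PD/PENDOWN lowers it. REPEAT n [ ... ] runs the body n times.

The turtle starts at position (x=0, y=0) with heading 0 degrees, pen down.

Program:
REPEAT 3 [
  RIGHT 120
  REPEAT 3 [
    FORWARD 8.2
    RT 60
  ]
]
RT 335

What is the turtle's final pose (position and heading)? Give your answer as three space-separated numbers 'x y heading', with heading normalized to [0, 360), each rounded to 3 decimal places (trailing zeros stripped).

Executing turtle program step by step:
Start: pos=(0,0), heading=0, pen down
REPEAT 3 [
  -- iteration 1/3 --
  RT 120: heading 0 -> 240
  REPEAT 3 [
    -- iteration 1/3 --
    FD 8.2: (0,0) -> (-4.1,-7.101) [heading=240, draw]
    RT 60: heading 240 -> 180
    -- iteration 2/3 --
    FD 8.2: (-4.1,-7.101) -> (-12.3,-7.101) [heading=180, draw]
    RT 60: heading 180 -> 120
    -- iteration 3/3 --
    FD 8.2: (-12.3,-7.101) -> (-16.4,0) [heading=120, draw]
    RT 60: heading 120 -> 60
  ]
  -- iteration 2/3 --
  RT 120: heading 60 -> 300
  REPEAT 3 [
    -- iteration 1/3 --
    FD 8.2: (-16.4,0) -> (-12.3,-7.101) [heading=300, draw]
    RT 60: heading 300 -> 240
    -- iteration 2/3 --
    FD 8.2: (-12.3,-7.101) -> (-16.4,-14.203) [heading=240, draw]
    RT 60: heading 240 -> 180
    -- iteration 3/3 --
    FD 8.2: (-16.4,-14.203) -> (-24.6,-14.203) [heading=180, draw]
    RT 60: heading 180 -> 120
  ]
  -- iteration 3/3 --
  RT 120: heading 120 -> 0
  REPEAT 3 [
    -- iteration 1/3 --
    FD 8.2: (-24.6,-14.203) -> (-16.4,-14.203) [heading=0, draw]
    RT 60: heading 0 -> 300
    -- iteration 2/3 --
    FD 8.2: (-16.4,-14.203) -> (-12.3,-21.304) [heading=300, draw]
    RT 60: heading 300 -> 240
    -- iteration 3/3 --
    FD 8.2: (-12.3,-21.304) -> (-16.4,-28.406) [heading=240, draw]
    RT 60: heading 240 -> 180
  ]
]
RT 335: heading 180 -> 205
Final: pos=(-16.4,-28.406), heading=205, 9 segment(s) drawn

Answer: -16.4 -28.406 205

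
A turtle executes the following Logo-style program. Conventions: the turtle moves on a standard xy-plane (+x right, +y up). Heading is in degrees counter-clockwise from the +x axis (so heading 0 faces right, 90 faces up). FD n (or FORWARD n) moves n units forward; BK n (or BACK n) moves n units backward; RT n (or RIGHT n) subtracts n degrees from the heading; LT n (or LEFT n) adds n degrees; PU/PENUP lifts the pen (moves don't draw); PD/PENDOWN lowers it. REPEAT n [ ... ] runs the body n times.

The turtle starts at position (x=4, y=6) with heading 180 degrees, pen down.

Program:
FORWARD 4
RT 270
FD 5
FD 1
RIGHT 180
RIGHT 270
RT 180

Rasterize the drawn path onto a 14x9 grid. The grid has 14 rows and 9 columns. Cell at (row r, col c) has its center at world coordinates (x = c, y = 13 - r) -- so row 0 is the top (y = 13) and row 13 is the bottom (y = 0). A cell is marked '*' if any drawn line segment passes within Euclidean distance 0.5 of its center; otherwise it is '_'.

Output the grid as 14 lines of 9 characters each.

Segment 0: (4,6) -> (0,6)
Segment 1: (0,6) -> (0,1)
Segment 2: (0,1) -> (0,0)

Answer: _________
_________
_________
_________
_________
_________
_________
*****____
*________
*________
*________
*________
*________
*________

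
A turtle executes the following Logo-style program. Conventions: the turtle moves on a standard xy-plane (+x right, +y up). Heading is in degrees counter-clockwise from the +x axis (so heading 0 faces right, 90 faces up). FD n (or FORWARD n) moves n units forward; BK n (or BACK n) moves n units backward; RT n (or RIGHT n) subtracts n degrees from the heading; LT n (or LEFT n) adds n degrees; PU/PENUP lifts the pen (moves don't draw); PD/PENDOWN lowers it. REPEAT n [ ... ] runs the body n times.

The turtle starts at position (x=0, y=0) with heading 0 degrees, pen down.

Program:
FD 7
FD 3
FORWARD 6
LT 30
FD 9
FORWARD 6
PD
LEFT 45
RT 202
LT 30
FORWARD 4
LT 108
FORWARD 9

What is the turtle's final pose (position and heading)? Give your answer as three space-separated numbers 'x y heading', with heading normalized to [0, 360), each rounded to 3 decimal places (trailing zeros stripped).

Executing turtle program step by step:
Start: pos=(0,0), heading=0, pen down
FD 7: (0,0) -> (7,0) [heading=0, draw]
FD 3: (7,0) -> (10,0) [heading=0, draw]
FD 6: (10,0) -> (16,0) [heading=0, draw]
LT 30: heading 0 -> 30
FD 9: (16,0) -> (23.794,4.5) [heading=30, draw]
FD 6: (23.794,4.5) -> (28.99,7.5) [heading=30, draw]
PD: pen down
LT 45: heading 30 -> 75
RT 202: heading 75 -> 233
LT 30: heading 233 -> 263
FD 4: (28.99,7.5) -> (28.503,3.53) [heading=263, draw]
LT 108: heading 263 -> 11
FD 9: (28.503,3.53) -> (37.338,5.247) [heading=11, draw]
Final: pos=(37.338,5.247), heading=11, 7 segment(s) drawn

Answer: 37.338 5.247 11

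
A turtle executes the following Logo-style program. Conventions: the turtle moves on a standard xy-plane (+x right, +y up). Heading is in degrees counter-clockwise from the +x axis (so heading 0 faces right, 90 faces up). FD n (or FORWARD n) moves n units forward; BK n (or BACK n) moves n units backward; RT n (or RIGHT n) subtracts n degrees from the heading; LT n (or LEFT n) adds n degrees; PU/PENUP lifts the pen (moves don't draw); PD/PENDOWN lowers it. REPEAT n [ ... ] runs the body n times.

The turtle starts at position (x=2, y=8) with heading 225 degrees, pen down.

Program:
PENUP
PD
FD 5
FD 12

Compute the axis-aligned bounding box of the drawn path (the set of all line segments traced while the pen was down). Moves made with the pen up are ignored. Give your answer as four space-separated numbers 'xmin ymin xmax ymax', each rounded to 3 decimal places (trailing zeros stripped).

Answer: -10.021 -4.021 2 8

Derivation:
Executing turtle program step by step:
Start: pos=(2,8), heading=225, pen down
PU: pen up
PD: pen down
FD 5: (2,8) -> (-1.536,4.464) [heading=225, draw]
FD 12: (-1.536,4.464) -> (-10.021,-4.021) [heading=225, draw]
Final: pos=(-10.021,-4.021), heading=225, 2 segment(s) drawn

Segment endpoints: x in {-10.021, -1.536, 2}, y in {-4.021, 4.464, 8}
xmin=-10.021, ymin=-4.021, xmax=2, ymax=8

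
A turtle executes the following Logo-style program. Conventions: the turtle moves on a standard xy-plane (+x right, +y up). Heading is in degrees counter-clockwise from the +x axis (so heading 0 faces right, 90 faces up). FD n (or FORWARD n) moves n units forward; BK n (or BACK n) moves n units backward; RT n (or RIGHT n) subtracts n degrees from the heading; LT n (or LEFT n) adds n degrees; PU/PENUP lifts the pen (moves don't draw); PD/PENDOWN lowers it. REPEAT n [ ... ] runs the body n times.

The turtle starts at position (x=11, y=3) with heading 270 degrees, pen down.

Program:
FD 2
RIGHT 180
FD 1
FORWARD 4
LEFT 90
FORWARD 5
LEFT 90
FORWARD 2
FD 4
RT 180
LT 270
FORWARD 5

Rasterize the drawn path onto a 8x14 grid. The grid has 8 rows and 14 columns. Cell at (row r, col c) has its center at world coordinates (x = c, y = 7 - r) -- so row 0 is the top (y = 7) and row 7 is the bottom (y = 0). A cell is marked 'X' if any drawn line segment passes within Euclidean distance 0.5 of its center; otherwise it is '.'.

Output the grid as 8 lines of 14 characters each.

Segment 0: (11,3) -> (11,1)
Segment 1: (11,1) -> (11,2)
Segment 2: (11,2) -> (11,6)
Segment 3: (11,6) -> (6,6)
Segment 4: (6,6) -> (6,4)
Segment 5: (6,4) -> (6,0)
Segment 6: (6,0) -> (11,-0)

Answer: ..............
......XXXXXX..
......X....X..
......X....X..
......X....X..
......X....X..
......X....X..
......XXXXXX..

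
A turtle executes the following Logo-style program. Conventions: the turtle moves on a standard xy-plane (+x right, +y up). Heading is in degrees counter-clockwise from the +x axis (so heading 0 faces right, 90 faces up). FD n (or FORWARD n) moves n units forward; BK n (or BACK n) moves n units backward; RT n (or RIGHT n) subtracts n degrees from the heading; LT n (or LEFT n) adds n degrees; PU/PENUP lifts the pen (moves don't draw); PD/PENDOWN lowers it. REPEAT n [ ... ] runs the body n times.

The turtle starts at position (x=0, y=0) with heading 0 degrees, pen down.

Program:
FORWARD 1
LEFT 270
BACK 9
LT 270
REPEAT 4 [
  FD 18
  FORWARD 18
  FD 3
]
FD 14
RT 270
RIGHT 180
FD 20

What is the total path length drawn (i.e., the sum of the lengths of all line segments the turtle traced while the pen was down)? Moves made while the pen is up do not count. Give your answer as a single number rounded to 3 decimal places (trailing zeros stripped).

Executing turtle program step by step:
Start: pos=(0,0), heading=0, pen down
FD 1: (0,0) -> (1,0) [heading=0, draw]
LT 270: heading 0 -> 270
BK 9: (1,0) -> (1,9) [heading=270, draw]
LT 270: heading 270 -> 180
REPEAT 4 [
  -- iteration 1/4 --
  FD 18: (1,9) -> (-17,9) [heading=180, draw]
  FD 18: (-17,9) -> (-35,9) [heading=180, draw]
  FD 3: (-35,9) -> (-38,9) [heading=180, draw]
  -- iteration 2/4 --
  FD 18: (-38,9) -> (-56,9) [heading=180, draw]
  FD 18: (-56,9) -> (-74,9) [heading=180, draw]
  FD 3: (-74,9) -> (-77,9) [heading=180, draw]
  -- iteration 3/4 --
  FD 18: (-77,9) -> (-95,9) [heading=180, draw]
  FD 18: (-95,9) -> (-113,9) [heading=180, draw]
  FD 3: (-113,9) -> (-116,9) [heading=180, draw]
  -- iteration 4/4 --
  FD 18: (-116,9) -> (-134,9) [heading=180, draw]
  FD 18: (-134,9) -> (-152,9) [heading=180, draw]
  FD 3: (-152,9) -> (-155,9) [heading=180, draw]
]
FD 14: (-155,9) -> (-169,9) [heading=180, draw]
RT 270: heading 180 -> 270
RT 180: heading 270 -> 90
FD 20: (-169,9) -> (-169,29) [heading=90, draw]
Final: pos=(-169,29), heading=90, 16 segment(s) drawn

Segment lengths:
  seg 1: (0,0) -> (1,0), length = 1
  seg 2: (1,0) -> (1,9), length = 9
  seg 3: (1,9) -> (-17,9), length = 18
  seg 4: (-17,9) -> (-35,9), length = 18
  seg 5: (-35,9) -> (-38,9), length = 3
  seg 6: (-38,9) -> (-56,9), length = 18
  seg 7: (-56,9) -> (-74,9), length = 18
  seg 8: (-74,9) -> (-77,9), length = 3
  seg 9: (-77,9) -> (-95,9), length = 18
  seg 10: (-95,9) -> (-113,9), length = 18
  seg 11: (-113,9) -> (-116,9), length = 3
  seg 12: (-116,9) -> (-134,9), length = 18
  seg 13: (-134,9) -> (-152,9), length = 18
  seg 14: (-152,9) -> (-155,9), length = 3
  seg 15: (-155,9) -> (-169,9), length = 14
  seg 16: (-169,9) -> (-169,29), length = 20
Total = 200

Answer: 200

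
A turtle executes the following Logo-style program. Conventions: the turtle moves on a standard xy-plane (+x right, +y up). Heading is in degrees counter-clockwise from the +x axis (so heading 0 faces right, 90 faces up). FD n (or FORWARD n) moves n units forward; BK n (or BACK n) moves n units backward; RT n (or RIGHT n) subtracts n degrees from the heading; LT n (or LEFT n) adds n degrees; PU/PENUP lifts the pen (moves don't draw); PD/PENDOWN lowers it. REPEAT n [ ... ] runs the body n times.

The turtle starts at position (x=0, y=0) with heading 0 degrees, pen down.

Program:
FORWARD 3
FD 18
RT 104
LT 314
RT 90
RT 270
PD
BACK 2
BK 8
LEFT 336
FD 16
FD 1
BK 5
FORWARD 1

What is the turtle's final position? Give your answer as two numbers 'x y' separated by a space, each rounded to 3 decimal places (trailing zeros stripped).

Executing turtle program step by step:
Start: pos=(0,0), heading=0, pen down
FD 3: (0,0) -> (3,0) [heading=0, draw]
FD 18: (3,0) -> (21,0) [heading=0, draw]
RT 104: heading 0 -> 256
LT 314: heading 256 -> 210
RT 90: heading 210 -> 120
RT 270: heading 120 -> 210
PD: pen down
BK 2: (21,0) -> (22.732,1) [heading=210, draw]
BK 8: (22.732,1) -> (29.66,5) [heading=210, draw]
LT 336: heading 210 -> 186
FD 16: (29.66,5) -> (13.748,3.328) [heading=186, draw]
FD 1: (13.748,3.328) -> (12.753,3.223) [heading=186, draw]
BK 5: (12.753,3.223) -> (17.726,3.746) [heading=186, draw]
FD 1: (17.726,3.746) -> (16.731,3.641) [heading=186, draw]
Final: pos=(16.731,3.641), heading=186, 8 segment(s) drawn

Answer: 16.731 3.641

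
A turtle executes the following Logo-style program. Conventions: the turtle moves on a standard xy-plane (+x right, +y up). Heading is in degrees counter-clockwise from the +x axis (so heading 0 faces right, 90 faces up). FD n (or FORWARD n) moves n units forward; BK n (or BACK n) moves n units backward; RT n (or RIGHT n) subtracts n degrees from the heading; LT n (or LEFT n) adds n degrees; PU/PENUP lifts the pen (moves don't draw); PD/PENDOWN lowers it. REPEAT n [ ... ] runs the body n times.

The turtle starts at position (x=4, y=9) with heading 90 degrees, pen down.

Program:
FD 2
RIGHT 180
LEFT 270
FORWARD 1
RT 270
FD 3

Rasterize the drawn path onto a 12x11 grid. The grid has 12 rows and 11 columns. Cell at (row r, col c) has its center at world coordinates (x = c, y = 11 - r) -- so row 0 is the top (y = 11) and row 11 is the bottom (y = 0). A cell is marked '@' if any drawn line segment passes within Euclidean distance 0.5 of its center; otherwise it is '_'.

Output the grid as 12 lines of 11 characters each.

Answer: ___@@______
___@@______
___@@______
___@_______
___________
___________
___________
___________
___________
___________
___________
___________

Derivation:
Segment 0: (4,9) -> (4,11)
Segment 1: (4,11) -> (3,11)
Segment 2: (3,11) -> (3,8)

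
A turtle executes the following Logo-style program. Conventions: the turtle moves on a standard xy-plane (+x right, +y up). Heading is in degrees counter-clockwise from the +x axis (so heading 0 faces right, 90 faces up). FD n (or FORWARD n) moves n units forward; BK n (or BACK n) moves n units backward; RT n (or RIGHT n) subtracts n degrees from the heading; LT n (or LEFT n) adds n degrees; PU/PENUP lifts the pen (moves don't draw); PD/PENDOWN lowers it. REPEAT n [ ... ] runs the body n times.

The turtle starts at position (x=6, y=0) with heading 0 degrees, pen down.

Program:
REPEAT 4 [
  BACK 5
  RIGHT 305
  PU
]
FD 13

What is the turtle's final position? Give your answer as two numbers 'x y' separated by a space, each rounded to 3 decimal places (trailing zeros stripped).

Answer: -5.287 -18.445

Derivation:
Executing turtle program step by step:
Start: pos=(6,0), heading=0, pen down
REPEAT 4 [
  -- iteration 1/4 --
  BK 5: (6,0) -> (1,0) [heading=0, draw]
  RT 305: heading 0 -> 55
  PU: pen up
  -- iteration 2/4 --
  BK 5: (1,0) -> (-1.868,-4.096) [heading=55, move]
  RT 305: heading 55 -> 110
  PU: pen up
  -- iteration 3/4 --
  BK 5: (-1.868,-4.096) -> (-0.158,-8.794) [heading=110, move]
  RT 305: heading 110 -> 165
  PU: pen up
  -- iteration 4/4 --
  BK 5: (-0.158,-8.794) -> (4.672,-10.088) [heading=165, move]
  RT 305: heading 165 -> 220
  PU: pen up
]
FD 13: (4.672,-10.088) -> (-5.287,-18.445) [heading=220, move]
Final: pos=(-5.287,-18.445), heading=220, 1 segment(s) drawn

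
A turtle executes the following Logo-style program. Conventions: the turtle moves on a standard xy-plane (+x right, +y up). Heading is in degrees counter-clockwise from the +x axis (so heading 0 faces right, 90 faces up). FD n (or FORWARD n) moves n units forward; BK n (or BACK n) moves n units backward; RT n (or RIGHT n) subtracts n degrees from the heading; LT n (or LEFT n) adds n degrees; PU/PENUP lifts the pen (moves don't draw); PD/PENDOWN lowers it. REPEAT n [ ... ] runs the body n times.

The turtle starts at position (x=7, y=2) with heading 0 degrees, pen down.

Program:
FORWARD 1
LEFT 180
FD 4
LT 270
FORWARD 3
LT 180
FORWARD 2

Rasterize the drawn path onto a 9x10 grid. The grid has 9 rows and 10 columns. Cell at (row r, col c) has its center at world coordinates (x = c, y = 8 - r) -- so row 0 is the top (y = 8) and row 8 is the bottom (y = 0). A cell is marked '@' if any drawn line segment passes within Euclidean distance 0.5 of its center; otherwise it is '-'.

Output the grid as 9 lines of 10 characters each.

Segment 0: (7,2) -> (8,2)
Segment 1: (8,2) -> (4,2)
Segment 2: (4,2) -> (4,5)
Segment 3: (4,5) -> (4,3)

Answer: ----------
----------
----------
----@-----
----@-----
----@-----
----@@@@@-
----------
----------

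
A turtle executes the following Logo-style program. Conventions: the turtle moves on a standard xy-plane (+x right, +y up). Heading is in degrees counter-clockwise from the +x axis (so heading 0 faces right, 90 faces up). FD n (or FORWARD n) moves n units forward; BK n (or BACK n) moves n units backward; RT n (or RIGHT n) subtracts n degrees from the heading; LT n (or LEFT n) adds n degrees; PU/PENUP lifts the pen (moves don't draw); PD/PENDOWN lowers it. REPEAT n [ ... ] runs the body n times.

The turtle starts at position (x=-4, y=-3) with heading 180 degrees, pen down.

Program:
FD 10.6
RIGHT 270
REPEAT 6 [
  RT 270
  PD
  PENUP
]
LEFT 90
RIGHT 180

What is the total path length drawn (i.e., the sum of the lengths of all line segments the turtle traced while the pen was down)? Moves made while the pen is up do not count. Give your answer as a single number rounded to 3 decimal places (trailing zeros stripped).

Executing turtle program step by step:
Start: pos=(-4,-3), heading=180, pen down
FD 10.6: (-4,-3) -> (-14.6,-3) [heading=180, draw]
RT 270: heading 180 -> 270
REPEAT 6 [
  -- iteration 1/6 --
  RT 270: heading 270 -> 0
  PD: pen down
  PU: pen up
  -- iteration 2/6 --
  RT 270: heading 0 -> 90
  PD: pen down
  PU: pen up
  -- iteration 3/6 --
  RT 270: heading 90 -> 180
  PD: pen down
  PU: pen up
  -- iteration 4/6 --
  RT 270: heading 180 -> 270
  PD: pen down
  PU: pen up
  -- iteration 5/6 --
  RT 270: heading 270 -> 0
  PD: pen down
  PU: pen up
  -- iteration 6/6 --
  RT 270: heading 0 -> 90
  PD: pen down
  PU: pen up
]
LT 90: heading 90 -> 180
RT 180: heading 180 -> 0
Final: pos=(-14.6,-3), heading=0, 1 segment(s) drawn

Segment lengths:
  seg 1: (-4,-3) -> (-14.6,-3), length = 10.6
Total = 10.6

Answer: 10.6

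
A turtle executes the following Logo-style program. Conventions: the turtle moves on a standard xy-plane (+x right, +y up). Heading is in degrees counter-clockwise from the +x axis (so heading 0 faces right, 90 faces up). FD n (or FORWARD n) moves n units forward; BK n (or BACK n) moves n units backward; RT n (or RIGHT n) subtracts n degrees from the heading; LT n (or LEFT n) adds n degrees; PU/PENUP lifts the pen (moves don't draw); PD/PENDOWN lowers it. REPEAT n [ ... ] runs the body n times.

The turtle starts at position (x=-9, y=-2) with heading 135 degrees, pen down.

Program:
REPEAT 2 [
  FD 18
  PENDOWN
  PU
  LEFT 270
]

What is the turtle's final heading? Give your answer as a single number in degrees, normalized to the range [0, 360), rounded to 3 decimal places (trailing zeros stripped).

Executing turtle program step by step:
Start: pos=(-9,-2), heading=135, pen down
REPEAT 2 [
  -- iteration 1/2 --
  FD 18: (-9,-2) -> (-21.728,10.728) [heading=135, draw]
  PD: pen down
  PU: pen up
  LT 270: heading 135 -> 45
  -- iteration 2/2 --
  FD 18: (-21.728,10.728) -> (-9,23.456) [heading=45, move]
  PD: pen down
  PU: pen up
  LT 270: heading 45 -> 315
]
Final: pos=(-9,23.456), heading=315, 1 segment(s) drawn

Answer: 315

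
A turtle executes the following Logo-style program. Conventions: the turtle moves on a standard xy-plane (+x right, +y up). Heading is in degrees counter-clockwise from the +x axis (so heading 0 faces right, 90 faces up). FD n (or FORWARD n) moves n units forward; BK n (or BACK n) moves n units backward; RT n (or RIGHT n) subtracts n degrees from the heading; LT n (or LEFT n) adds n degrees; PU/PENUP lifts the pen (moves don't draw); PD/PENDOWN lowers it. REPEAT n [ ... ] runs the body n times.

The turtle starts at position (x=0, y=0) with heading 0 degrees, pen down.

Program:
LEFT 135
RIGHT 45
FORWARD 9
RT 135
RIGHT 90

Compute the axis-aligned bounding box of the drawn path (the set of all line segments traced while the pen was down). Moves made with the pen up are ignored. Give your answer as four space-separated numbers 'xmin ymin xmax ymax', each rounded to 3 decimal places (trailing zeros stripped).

Answer: 0 0 0 9

Derivation:
Executing turtle program step by step:
Start: pos=(0,0), heading=0, pen down
LT 135: heading 0 -> 135
RT 45: heading 135 -> 90
FD 9: (0,0) -> (0,9) [heading=90, draw]
RT 135: heading 90 -> 315
RT 90: heading 315 -> 225
Final: pos=(0,9), heading=225, 1 segment(s) drawn

Segment endpoints: x in {0, 0}, y in {0, 9}
xmin=0, ymin=0, xmax=0, ymax=9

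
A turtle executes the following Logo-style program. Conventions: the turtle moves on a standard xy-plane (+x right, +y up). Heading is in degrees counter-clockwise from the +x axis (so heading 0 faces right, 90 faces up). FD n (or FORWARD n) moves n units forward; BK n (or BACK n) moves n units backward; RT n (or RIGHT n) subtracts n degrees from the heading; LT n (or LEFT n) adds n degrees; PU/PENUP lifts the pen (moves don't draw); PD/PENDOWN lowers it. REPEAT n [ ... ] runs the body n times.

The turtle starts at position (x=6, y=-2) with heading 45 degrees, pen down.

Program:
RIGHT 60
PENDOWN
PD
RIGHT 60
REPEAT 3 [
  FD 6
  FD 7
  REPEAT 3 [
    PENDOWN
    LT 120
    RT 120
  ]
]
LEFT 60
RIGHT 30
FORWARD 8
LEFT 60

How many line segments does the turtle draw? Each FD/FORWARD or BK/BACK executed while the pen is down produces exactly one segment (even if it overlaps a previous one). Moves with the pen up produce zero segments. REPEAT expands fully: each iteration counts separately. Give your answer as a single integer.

Answer: 7

Derivation:
Executing turtle program step by step:
Start: pos=(6,-2), heading=45, pen down
RT 60: heading 45 -> 345
PD: pen down
PD: pen down
RT 60: heading 345 -> 285
REPEAT 3 [
  -- iteration 1/3 --
  FD 6: (6,-2) -> (7.553,-7.796) [heading=285, draw]
  FD 7: (7.553,-7.796) -> (9.365,-14.557) [heading=285, draw]
  REPEAT 3 [
    -- iteration 1/3 --
    PD: pen down
    LT 120: heading 285 -> 45
    RT 120: heading 45 -> 285
    -- iteration 2/3 --
    PD: pen down
    LT 120: heading 285 -> 45
    RT 120: heading 45 -> 285
    -- iteration 3/3 --
    PD: pen down
    LT 120: heading 285 -> 45
    RT 120: heading 45 -> 285
  ]
  -- iteration 2/3 --
  FD 6: (9.365,-14.557) -> (10.918,-20.353) [heading=285, draw]
  FD 7: (10.918,-20.353) -> (12.729,-27.114) [heading=285, draw]
  REPEAT 3 [
    -- iteration 1/3 --
    PD: pen down
    LT 120: heading 285 -> 45
    RT 120: heading 45 -> 285
    -- iteration 2/3 --
    PD: pen down
    LT 120: heading 285 -> 45
    RT 120: heading 45 -> 285
    -- iteration 3/3 --
    PD: pen down
    LT 120: heading 285 -> 45
    RT 120: heading 45 -> 285
  ]
  -- iteration 3/3 --
  FD 6: (12.729,-27.114) -> (14.282,-32.91) [heading=285, draw]
  FD 7: (14.282,-32.91) -> (16.094,-39.671) [heading=285, draw]
  REPEAT 3 [
    -- iteration 1/3 --
    PD: pen down
    LT 120: heading 285 -> 45
    RT 120: heading 45 -> 285
    -- iteration 2/3 --
    PD: pen down
    LT 120: heading 285 -> 45
    RT 120: heading 45 -> 285
    -- iteration 3/3 --
    PD: pen down
    LT 120: heading 285 -> 45
    RT 120: heading 45 -> 285
  ]
]
LT 60: heading 285 -> 345
RT 30: heading 345 -> 315
FD 8: (16.094,-39.671) -> (21.751,-45.328) [heading=315, draw]
LT 60: heading 315 -> 15
Final: pos=(21.751,-45.328), heading=15, 7 segment(s) drawn
Segments drawn: 7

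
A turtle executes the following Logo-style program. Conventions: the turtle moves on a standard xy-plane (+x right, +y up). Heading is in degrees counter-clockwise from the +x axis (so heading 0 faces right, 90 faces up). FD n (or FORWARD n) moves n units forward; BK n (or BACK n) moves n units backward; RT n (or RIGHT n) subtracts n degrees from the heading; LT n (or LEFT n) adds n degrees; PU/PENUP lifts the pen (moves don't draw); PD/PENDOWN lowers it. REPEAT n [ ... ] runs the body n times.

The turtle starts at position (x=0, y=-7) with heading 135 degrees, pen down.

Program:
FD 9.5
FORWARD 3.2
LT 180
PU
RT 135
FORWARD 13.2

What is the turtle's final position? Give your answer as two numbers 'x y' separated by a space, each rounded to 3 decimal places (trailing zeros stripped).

Answer: -22.18 1.98

Derivation:
Executing turtle program step by step:
Start: pos=(0,-7), heading=135, pen down
FD 9.5: (0,-7) -> (-6.718,-0.282) [heading=135, draw]
FD 3.2: (-6.718,-0.282) -> (-8.98,1.98) [heading=135, draw]
LT 180: heading 135 -> 315
PU: pen up
RT 135: heading 315 -> 180
FD 13.2: (-8.98,1.98) -> (-22.18,1.98) [heading=180, move]
Final: pos=(-22.18,1.98), heading=180, 2 segment(s) drawn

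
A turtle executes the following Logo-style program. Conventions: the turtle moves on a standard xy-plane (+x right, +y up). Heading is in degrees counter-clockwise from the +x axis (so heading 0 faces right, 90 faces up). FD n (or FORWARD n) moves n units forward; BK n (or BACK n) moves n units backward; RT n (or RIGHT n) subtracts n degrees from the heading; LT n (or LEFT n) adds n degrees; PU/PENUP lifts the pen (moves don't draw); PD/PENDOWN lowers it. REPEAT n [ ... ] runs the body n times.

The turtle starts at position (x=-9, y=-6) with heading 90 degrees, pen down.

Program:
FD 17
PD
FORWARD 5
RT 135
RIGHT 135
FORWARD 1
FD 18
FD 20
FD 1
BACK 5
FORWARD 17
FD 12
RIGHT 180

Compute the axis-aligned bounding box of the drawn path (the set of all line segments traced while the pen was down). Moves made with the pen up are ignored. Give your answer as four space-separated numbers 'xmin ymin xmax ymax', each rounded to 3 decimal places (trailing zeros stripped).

Answer: -73 -6 -9 16

Derivation:
Executing turtle program step by step:
Start: pos=(-9,-6), heading=90, pen down
FD 17: (-9,-6) -> (-9,11) [heading=90, draw]
PD: pen down
FD 5: (-9,11) -> (-9,16) [heading=90, draw]
RT 135: heading 90 -> 315
RT 135: heading 315 -> 180
FD 1: (-9,16) -> (-10,16) [heading=180, draw]
FD 18: (-10,16) -> (-28,16) [heading=180, draw]
FD 20: (-28,16) -> (-48,16) [heading=180, draw]
FD 1: (-48,16) -> (-49,16) [heading=180, draw]
BK 5: (-49,16) -> (-44,16) [heading=180, draw]
FD 17: (-44,16) -> (-61,16) [heading=180, draw]
FD 12: (-61,16) -> (-73,16) [heading=180, draw]
RT 180: heading 180 -> 0
Final: pos=(-73,16), heading=0, 9 segment(s) drawn

Segment endpoints: x in {-73, -61, -49, -48, -44, -28, -10, -9, -9}, y in {-6, 11, 16, 16, 16, 16, 16}
xmin=-73, ymin=-6, xmax=-9, ymax=16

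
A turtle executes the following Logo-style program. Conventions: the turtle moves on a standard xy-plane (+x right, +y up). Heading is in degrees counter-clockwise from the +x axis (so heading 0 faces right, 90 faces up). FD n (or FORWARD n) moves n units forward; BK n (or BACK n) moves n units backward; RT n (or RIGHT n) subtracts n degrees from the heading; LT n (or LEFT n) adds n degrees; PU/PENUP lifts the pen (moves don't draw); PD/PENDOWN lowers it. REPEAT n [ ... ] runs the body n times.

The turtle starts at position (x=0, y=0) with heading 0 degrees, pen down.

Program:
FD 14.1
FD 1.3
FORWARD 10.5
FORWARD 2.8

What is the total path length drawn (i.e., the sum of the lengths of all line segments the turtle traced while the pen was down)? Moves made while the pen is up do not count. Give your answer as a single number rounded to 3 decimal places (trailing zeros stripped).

Executing turtle program step by step:
Start: pos=(0,0), heading=0, pen down
FD 14.1: (0,0) -> (14.1,0) [heading=0, draw]
FD 1.3: (14.1,0) -> (15.4,0) [heading=0, draw]
FD 10.5: (15.4,0) -> (25.9,0) [heading=0, draw]
FD 2.8: (25.9,0) -> (28.7,0) [heading=0, draw]
Final: pos=(28.7,0), heading=0, 4 segment(s) drawn

Segment lengths:
  seg 1: (0,0) -> (14.1,0), length = 14.1
  seg 2: (14.1,0) -> (15.4,0), length = 1.3
  seg 3: (15.4,0) -> (25.9,0), length = 10.5
  seg 4: (25.9,0) -> (28.7,0), length = 2.8
Total = 28.7

Answer: 28.7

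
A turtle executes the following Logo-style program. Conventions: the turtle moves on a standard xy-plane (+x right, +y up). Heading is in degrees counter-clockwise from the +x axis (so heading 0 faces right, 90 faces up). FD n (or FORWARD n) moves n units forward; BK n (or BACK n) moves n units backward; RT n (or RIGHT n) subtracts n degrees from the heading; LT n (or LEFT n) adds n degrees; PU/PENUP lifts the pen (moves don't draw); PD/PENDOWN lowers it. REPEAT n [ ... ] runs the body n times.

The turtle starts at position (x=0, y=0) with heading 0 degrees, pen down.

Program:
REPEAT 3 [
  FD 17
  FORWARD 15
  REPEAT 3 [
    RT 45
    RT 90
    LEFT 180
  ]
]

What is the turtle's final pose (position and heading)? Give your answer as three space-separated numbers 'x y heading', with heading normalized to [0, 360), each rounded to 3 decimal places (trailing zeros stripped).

Executing turtle program step by step:
Start: pos=(0,0), heading=0, pen down
REPEAT 3 [
  -- iteration 1/3 --
  FD 17: (0,0) -> (17,0) [heading=0, draw]
  FD 15: (17,0) -> (32,0) [heading=0, draw]
  REPEAT 3 [
    -- iteration 1/3 --
    RT 45: heading 0 -> 315
    RT 90: heading 315 -> 225
    LT 180: heading 225 -> 45
    -- iteration 2/3 --
    RT 45: heading 45 -> 0
    RT 90: heading 0 -> 270
    LT 180: heading 270 -> 90
    -- iteration 3/3 --
    RT 45: heading 90 -> 45
    RT 90: heading 45 -> 315
    LT 180: heading 315 -> 135
  ]
  -- iteration 2/3 --
  FD 17: (32,0) -> (19.979,12.021) [heading=135, draw]
  FD 15: (19.979,12.021) -> (9.373,22.627) [heading=135, draw]
  REPEAT 3 [
    -- iteration 1/3 --
    RT 45: heading 135 -> 90
    RT 90: heading 90 -> 0
    LT 180: heading 0 -> 180
    -- iteration 2/3 --
    RT 45: heading 180 -> 135
    RT 90: heading 135 -> 45
    LT 180: heading 45 -> 225
    -- iteration 3/3 --
    RT 45: heading 225 -> 180
    RT 90: heading 180 -> 90
    LT 180: heading 90 -> 270
  ]
  -- iteration 3/3 --
  FD 17: (9.373,22.627) -> (9.373,5.627) [heading=270, draw]
  FD 15: (9.373,5.627) -> (9.373,-9.373) [heading=270, draw]
  REPEAT 3 [
    -- iteration 1/3 --
    RT 45: heading 270 -> 225
    RT 90: heading 225 -> 135
    LT 180: heading 135 -> 315
    -- iteration 2/3 --
    RT 45: heading 315 -> 270
    RT 90: heading 270 -> 180
    LT 180: heading 180 -> 0
    -- iteration 3/3 --
    RT 45: heading 0 -> 315
    RT 90: heading 315 -> 225
    LT 180: heading 225 -> 45
  ]
]
Final: pos=(9.373,-9.373), heading=45, 6 segment(s) drawn

Answer: 9.373 -9.373 45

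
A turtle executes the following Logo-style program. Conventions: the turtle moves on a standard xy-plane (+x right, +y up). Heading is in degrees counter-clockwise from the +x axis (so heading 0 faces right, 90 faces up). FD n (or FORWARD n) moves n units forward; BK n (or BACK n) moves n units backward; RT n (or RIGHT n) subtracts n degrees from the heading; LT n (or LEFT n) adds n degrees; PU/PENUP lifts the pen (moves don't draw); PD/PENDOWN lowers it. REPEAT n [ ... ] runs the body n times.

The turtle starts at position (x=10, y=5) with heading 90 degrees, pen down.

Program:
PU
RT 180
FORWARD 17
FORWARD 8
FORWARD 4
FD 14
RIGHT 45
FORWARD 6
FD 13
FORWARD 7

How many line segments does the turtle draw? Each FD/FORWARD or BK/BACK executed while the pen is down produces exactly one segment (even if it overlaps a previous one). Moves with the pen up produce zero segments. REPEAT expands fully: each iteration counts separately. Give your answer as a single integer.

Executing turtle program step by step:
Start: pos=(10,5), heading=90, pen down
PU: pen up
RT 180: heading 90 -> 270
FD 17: (10,5) -> (10,-12) [heading=270, move]
FD 8: (10,-12) -> (10,-20) [heading=270, move]
FD 4: (10,-20) -> (10,-24) [heading=270, move]
FD 14: (10,-24) -> (10,-38) [heading=270, move]
RT 45: heading 270 -> 225
FD 6: (10,-38) -> (5.757,-42.243) [heading=225, move]
FD 13: (5.757,-42.243) -> (-3.435,-51.435) [heading=225, move]
FD 7: (-3.435,-51.435) -> (-8.385,-56.385) [heading=225, move]
Final: pos=(-8.385,-56.385), heading=225, 0 segment(s) drawn
Segments drawn: 0

Answer: 0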